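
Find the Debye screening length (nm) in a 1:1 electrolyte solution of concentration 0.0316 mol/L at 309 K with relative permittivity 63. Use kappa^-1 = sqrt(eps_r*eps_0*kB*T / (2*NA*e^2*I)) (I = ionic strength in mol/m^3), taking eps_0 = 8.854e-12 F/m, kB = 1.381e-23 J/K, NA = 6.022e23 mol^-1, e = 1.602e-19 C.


Ionic strength I = 0.0316 * 1^2 * 1000 = 31.6 mol/m^3
kappa^-1 = sqrt(63 * 8.854e-12 * 1.381e-23 * 309 / (2 * 6.022e23 * (1.602e-19)^2 * 31.6))
kappa^-1 = 1.561 nm

1.561


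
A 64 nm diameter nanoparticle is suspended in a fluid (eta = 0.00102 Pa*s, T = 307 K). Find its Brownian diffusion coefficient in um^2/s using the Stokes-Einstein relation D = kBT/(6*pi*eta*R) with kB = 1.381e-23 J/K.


Radius R = 64/2 = 32 nm = 3.2e-08 m
D = kB*T / (6*pi*eta*R)
D = 1.381e-23 * 307 / (6 * pi * 0.00102 * 3.2e-08)
D = 6.89098e-12 m^2/s = 6.891 um^2/s

6.891


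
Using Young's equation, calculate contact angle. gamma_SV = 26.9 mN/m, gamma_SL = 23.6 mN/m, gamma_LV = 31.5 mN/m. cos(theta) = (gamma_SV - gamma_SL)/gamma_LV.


cos(theta) = (gamma_SV - gamma_SL) / gamma_LV
cos(theta) = (26.9 - 23.6) / 31.5
cos(theta) = 0.104762
theta = arccos(0.104762) = 83.99 degrees

83.99


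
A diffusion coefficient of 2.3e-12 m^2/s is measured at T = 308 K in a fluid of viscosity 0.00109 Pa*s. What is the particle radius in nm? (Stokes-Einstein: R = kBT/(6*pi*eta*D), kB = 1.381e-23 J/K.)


Stokes-Einstein: R = kB*T / (6*pi*eta*D)
R = 1.381e-23 * 308 / (6 * pi * 0.00109 * 2.3e-12)
R = 9.00096e-08 m = 90.01 nm

90.01


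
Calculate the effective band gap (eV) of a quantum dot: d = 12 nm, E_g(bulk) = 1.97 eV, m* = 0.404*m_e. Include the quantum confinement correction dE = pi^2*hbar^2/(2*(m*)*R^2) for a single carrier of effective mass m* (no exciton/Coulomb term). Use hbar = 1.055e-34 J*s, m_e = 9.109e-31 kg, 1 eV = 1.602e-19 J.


Radius R = 12/2 nm = 6e-09 m
Confinement energy dE = pi^2 * hbar^2 / (2 * m_eff * m_e * R^2)
dE = pi^2 * (1.055e-34)^2 / (2 * 0.404 * 9.109e-31 * (6e-09)^2) J, divided by 1.602e-19 J/eV
dE = 0.0259 eV
Total band gap = E_g(bulk) + dE = 1.97 + 0.0259 = 1.9959 eV

1.9959


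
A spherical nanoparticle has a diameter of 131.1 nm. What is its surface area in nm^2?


Radius r = 131.1/2 = 65.55 nm
Surface area SA = 4 * pi * r^2
SA = 4 * pi * (65.55)^2
SA = 53995.21 nm^2

53995.21


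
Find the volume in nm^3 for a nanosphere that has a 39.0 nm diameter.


Radius r = 39.0/2 = 19.5 nm
Volume V = (4/3) * pi * r^3
V = (4/3) * pi * (19.5)^3
V = 31059.36 nm^3

31059.36


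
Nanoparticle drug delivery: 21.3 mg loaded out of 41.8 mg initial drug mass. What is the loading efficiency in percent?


Drug loading efficiency = (drug loaded / drug initial) * 100
DLE = 21.3 / 41.8 * 100
DLE = 0.5096 * 100
DLE = 50.96%

50.96


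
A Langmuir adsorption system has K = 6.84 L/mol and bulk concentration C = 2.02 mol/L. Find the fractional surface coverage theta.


Langmuir isotherm: theta = K*C / (1 + K*C)
K*C = 6.84 * 2.02 = 13.8168
theta = 13.8168 / (1 + 13.8168) = 13.8168 / 14.8168
theta = 0.9325

0.9325


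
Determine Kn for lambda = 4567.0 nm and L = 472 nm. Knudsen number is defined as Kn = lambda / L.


Knudsen number Kn = lambda / L
Kn = 4567.0 / 472
Kn = 9.6758

9.6758


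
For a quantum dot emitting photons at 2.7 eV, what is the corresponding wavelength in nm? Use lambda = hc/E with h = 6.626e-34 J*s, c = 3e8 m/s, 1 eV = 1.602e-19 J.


Convert energy: E = 2.7 eV = 2.7 * 1.602e-19 = 4.3254e-19 J
lambda = h*c / E = 6.626e-34 * 3e8 / 4.3254e-19
lambda = 4.59564e-07 m = 459.6 nm

459.6


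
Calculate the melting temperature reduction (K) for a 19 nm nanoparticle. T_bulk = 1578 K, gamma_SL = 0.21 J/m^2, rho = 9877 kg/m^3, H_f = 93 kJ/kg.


Radius R = 19/2 = 9.5 nm = 9.5e-09 m
Convert H_f = 93 kJ/kg = 93000 J/kg
dT = 2 * gamma_SL * T_bulk / (rho * H_f * R)
dT = 2 * 0.21 * 1578 / (9877 * 93000 * 9.5e-09)
dT = 75.9 K

75.9


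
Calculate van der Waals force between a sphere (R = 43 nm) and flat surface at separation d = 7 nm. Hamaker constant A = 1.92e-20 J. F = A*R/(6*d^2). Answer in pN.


Convert to SI: R = 43 nm = 4.3e-08 m, d = 7 nm = 7e-09 m
F = A * R / (6 * d^2)
F = 1.92e-20 * 4.3e-08 / (6 * (7e-09)^2)
F = 2.80816e-12 N = 2.808 pN

2.808


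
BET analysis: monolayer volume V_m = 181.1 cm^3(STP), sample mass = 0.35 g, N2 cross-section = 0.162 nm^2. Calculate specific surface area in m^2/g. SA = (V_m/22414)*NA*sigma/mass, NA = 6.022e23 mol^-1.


Number of moles in monolayer = V_m / 22414 = 181.1 / 22414 = 0.00807977
Number of molecules = moles * NA = 0.00807977 * 6.022e23
SA = molecules * sigma / mass
SA = (181.1 / 22414) * 6.022e23 * 0.162e-18 / 0.35
SA = 2252.1 m^2/g

2252.1


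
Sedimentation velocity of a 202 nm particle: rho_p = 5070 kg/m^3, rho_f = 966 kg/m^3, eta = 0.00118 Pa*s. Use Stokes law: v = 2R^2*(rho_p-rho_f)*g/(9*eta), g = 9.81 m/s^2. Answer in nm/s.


Radius R = 202/2 nm = 1.01e-07 m
Density difference = 5070 - 966 = 4104 kg/m^3
v = 2 * R^2 * (rho_p - rho_f) * g / (9 * eta)
v = 2 * (1.01e-07)^2 * 4104 * 9.81 / (9 * 0.00118)
v = 7.73436e-08 m/s = 77.3436 nm/s

77.3436


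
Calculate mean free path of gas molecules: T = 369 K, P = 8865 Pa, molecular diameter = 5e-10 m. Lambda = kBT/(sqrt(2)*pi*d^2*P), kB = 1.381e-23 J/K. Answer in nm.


Mean free path: lambda = kB*T / (sqrt(2) * pi * d^2 * P)
lambda = 1.381e-23 * 369 / (sqrt(2) * pi * (5e-10)^2 * 8865)
lambda = 5.17531e-07 m
lambda = 517.53 nm

517.53


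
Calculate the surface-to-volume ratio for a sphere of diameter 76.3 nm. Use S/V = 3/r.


Radius r = 76.3/2 = 38.15 nm
S/V = 3 / r = 3 / 38.15
S/V = 0.0786 nm^-1

0.0786


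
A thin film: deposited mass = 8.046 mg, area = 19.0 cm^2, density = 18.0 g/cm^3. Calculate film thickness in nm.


Convert: m = 8.046 mg = 8.0460e-06 kg, A = 19.0 cm^2 = 1.9000e-03 m^2, rho = 18.0 g/cm^3 = 18000 kg/m^3
t = m / (A * rho)
t = 8.0460e-06 / (1.9000e-03 * 18000)
t = 2.3526e-07 m = 235.3 nm

235.3


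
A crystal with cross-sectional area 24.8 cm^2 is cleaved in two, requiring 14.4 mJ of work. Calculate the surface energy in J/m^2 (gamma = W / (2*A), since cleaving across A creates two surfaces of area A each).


Convert: A = 24.8 cm^2 = 0.00248 m^2, W = 14.4 mJ = 0.0144 J
Cleaving exposes two faces of area A, so total new surface = 2*A and gamma = W / (2*A)
gamma = 0.0144 / (2 * 0.00248)
gamma = 2.903 J/m^2

2.903


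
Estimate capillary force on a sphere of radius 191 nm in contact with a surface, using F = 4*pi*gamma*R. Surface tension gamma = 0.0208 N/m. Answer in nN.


Convert radius: R = 191 nm = 1.91e-07 m
F = 4 * pi * gamma * R
F = 4 * pi * 0.0208 * 1.91e-07
F = 4.99237e-08 N = 49.9237 nN

49.9237


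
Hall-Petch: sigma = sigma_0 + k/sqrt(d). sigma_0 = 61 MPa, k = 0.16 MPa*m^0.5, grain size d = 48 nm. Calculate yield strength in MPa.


d = 48 nm = 4.8e-08 m
sqrt(d) = 0.000219089
Hall-Petch contribution = k / sqrt(d) = 0.16 / 0.000219089 = 730.3 MPa
sigma = sigma_0 + k/sqrt(d) = 61 + 730.3 = 791.3 MPa

791.3


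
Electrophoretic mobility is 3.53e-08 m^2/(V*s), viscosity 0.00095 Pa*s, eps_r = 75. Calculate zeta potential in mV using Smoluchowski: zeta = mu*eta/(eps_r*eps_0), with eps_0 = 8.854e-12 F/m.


Smoluchowski equation: zeta = mu * eta / (eps_r * eps_0)
zeta = 3.53e-08 * 0.00095 / (75 * 8.854e-12)
zeta = 0.050501 V = 50.5 mV

50.5


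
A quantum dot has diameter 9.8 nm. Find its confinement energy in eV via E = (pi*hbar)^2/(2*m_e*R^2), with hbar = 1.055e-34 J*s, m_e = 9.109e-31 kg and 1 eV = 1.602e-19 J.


Radius R = 9.8/2 = 4.9 nm = 4.9e-09 m
E = (pi * 1.055e-34)^2 / (2 * 9.109e-31 * (4.9e-09)^2)
E(J) = 2.51138e-21
E = E(J) / 1.602e-19 = 0.0157 eV

0.0157


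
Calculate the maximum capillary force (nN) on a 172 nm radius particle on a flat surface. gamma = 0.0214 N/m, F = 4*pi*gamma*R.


Convert radius: R = 172 nm = 1.72e-07 m
F = 4 * pi * gamma * R
F = 4 * pi * 0.0214 * 1.72e-07
F = 4.62543e-08 N = 46.2543 nN

46.2543


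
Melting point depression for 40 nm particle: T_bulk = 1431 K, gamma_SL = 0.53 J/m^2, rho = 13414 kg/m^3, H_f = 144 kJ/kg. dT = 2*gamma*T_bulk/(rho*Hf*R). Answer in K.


Radius R = 40/2 = 20 nm = 2e-08 m
Convert H_f = 144 kJ/kg = 144000 J/kg
dT = 2 * gamma_SL * T_bulk / (rho * H_f * R)
dT = 2 * 0.53 * 1431 / (13414 * 144000 * 2e-08)
dT = 39.3 K

39.3


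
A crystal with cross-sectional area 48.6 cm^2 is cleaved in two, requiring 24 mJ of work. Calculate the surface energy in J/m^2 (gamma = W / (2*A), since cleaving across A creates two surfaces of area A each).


Convert: A = 48.6 cm^2 = 0.00486 m^2, W = 24 mJ = 0.024 J
Cleaving exposes two faces of area A, so total new surface = 2*A and gamma = W / (2*A)
gamma = 0.024 / (2 * 0.00486)
gamma = 2.469 J/m^2

2.469


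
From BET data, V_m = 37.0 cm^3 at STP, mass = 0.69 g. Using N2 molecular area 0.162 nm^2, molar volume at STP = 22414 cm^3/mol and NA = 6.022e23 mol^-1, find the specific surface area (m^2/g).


Number of moles in monolayer = V_m / 22414 = 37.0 / 22414 = 0.00165075
Number of molecules = moles * NA = 0.00165075 * 6.022e23
SA = molecules * sigma / mass
SA = (37.0 / 22414) * 6.022e23 * 0.162e-18 / 0.69
SA = 233.4 m^2/g

233.4


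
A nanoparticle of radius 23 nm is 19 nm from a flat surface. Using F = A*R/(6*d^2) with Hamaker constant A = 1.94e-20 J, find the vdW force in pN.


Convert to SI: R = 23 nm = 2.3e-08 m, d = 19 nm = 1.9e-08 m
F = A * R / (6 * d^2)
F = 1.94e-20 * 2.3e-08 / (6 * (1.9e-08)^2)
F = 2.06002e-13 N = 0.206 pN

0.206


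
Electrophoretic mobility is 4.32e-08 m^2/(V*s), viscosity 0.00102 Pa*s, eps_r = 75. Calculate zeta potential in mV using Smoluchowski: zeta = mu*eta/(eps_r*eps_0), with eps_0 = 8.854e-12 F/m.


Smoluchowski equation: zeta = mu * eta / (eps_r * eps_0)
zeta = 4.32e-08 * 0.00102 / (75 * 8.854e-12)
zeta = 0.066356 V = 66.36 mV

66.36


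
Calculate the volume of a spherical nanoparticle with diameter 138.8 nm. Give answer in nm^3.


Radius r = 138.8/2 = 69.4 nm
Volume V = (4/3) * pi * r^3
V = (4/3) * pi * (69.4)^3
V = 1400125.68 nm^3

1400125.68


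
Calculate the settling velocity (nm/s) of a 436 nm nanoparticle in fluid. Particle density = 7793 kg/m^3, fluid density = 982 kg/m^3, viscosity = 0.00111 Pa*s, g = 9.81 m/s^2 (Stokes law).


Radius R = 436/2 nm = 2.18e-07 m
Density difference = 7793 - 982 = 6811 kg/m^3
v = 2 * R^2 * (rho_p - rho_f) * g / (9 * eta)
v = 2 * (2.18e-07)^2 * 6811 * 9.81 / (9 * 0.00111)
v = 6.35708e-07 m/s = 635.7076 nm/s

635.7076


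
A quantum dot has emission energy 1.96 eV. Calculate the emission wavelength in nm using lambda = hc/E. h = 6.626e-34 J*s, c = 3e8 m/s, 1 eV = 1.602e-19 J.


Convert energy: E = 1.96 eV = 1.96 * 1.602e-19 = 3.13992e-19 J
lambda = h*c / E = 6.626e-34 * 3e8 / 3.13992e-19
lambda = 6.33073e-07 m = 633.1 nm

633.1


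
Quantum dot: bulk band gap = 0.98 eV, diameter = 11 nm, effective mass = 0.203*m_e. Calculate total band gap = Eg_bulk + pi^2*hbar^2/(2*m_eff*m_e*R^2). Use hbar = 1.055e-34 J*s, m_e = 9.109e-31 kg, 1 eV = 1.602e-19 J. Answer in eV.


Radius R = 11/2 nm = 5.5e-09 m
Confinement energy dE = pi^2 * hbar^2 / (2 * m_eff * m_e * R^2)
dE = pi^2 * (1.055e-34)^2 / (2 * 0.203 * 9.109e-31 * (5.5e-09)^2) J, divided by 1.602e-19 J/eV
dE = 0.0613 eV
Total band gap = E_g(bulk) + dE = 0.98 + 0.0613 = 1.0413 eV

1.0413


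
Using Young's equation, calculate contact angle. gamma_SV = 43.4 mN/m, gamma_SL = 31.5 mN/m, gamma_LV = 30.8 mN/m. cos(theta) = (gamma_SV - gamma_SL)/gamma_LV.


cos(theta) = (gamma_SV - gamma_SL) / gamma_LV
cos(theta) = (43.4 - 31.5) / 30.8
cos(theta) = 0.386364
theta = arccos(0.386364) = 67.27 degrees

67.27


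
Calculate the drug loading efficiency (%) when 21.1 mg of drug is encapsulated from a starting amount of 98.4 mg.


Drug loading efficiency = (drug loaded / drug initial) * 100
DLE = 21.1 / 98.4 * 100
DLE = 0.2144 * 100
DLE = 21.44%

21.44


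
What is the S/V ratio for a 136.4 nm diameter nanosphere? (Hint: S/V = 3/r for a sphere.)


Radius r = 136.4/2 = 68.2 nm
S/V = 3 / r = 3 / 68.2
S/V = 0.044 nm^-1

0.044


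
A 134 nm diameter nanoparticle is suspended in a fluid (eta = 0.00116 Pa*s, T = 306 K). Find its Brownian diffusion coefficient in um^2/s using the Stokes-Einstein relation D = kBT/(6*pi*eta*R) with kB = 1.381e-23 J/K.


Radius R = 134/2 = 67 nm = 6.7e-08 m
D = kB*T / (6*pi*eta*R)
D = 1.381e-23 * 306 / (6 * pi * 0.00116 * 6.7e-08)
D = 2.88457e-12 m^2/s = 2.885 um^2/s

2.885


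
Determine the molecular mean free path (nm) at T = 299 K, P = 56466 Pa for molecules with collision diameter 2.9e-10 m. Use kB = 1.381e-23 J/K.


Mean free path: lambda = kB*T / (sqrt(2) * pi * d^2 * P)
lambda = 1.381e-23 * 299 / (sqrt(2) * pi * (2.9e-10)^2 * 56466)
lambda = 1.95712e-07 m
lambda = 195.71 nm

195.71


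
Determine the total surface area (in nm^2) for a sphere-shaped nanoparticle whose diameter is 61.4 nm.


Radius r = 61.4/2 = 30.7 nm
Surface area SA = 4 * pi * r^2
SA = 4 * pi * (30.7)^2
SA = 11843.68 nm^2

11843.68


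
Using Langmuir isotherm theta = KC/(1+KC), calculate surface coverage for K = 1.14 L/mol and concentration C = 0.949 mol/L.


Langmuir isotherm: theta = K*C / (1 + K*C)
K*C = 1.14 * 0.949 = 1.08186
theta = 1.08186 / (1 + 1.08186) = 1.08186 / 2.08186
theta = 0.5197

0.5197


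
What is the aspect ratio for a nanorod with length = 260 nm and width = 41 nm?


Aspect ratio AR = length / diameter
AR = 260 / 41
AR = 6.34

6.34


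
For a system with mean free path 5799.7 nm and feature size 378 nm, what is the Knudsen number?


Knudsen number Kn = lambda / L
Kn = 5799.7 / 378
Kn = 15.3431

15.3431


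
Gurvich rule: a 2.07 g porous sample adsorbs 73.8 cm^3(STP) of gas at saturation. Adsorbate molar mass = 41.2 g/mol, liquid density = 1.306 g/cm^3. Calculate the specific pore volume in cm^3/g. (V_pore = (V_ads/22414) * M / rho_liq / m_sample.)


Moles adsorbed n = V_ads / 22414 = 73.8 / 22414 = 3.292585e-03 mol
Liquid volume V_liq = n * M / rho_liq = 3.292585e-03 * 41.2 / 1.306 = 0.10387 cm^3
Specific pore volume V_pore = V_liq / m_sample = 0.10387 / 2.07
V_pore = 0.0502 cm^3/g

0.0502


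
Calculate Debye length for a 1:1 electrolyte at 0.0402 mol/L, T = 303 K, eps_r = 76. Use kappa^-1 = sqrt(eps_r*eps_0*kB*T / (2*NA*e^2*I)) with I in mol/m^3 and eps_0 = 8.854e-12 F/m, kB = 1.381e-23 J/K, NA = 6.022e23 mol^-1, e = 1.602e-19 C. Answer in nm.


Ionic strength I = 0.0402 * 1^2 * 1000 = 40.2 mol/m^3
kappa^-1 = sqrt(76 * 8.854e-12 * 1.381e-23 * 303 / (2 * 6.022e23 * (1.602e-19)^2 * 40.2))
kappa^-1 = 1.505 nm

1.505


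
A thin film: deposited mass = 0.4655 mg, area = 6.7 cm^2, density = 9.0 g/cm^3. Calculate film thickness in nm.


Convert: m = 0.4655 mg = 4.6550e-07 kg, A = 6.7 cm^2 = 6.7000e-04 m^2, rho = 9.0 g/cm^3 = 9000 kg/m^3
t = m / (A * rho)
t = 4.6550e-07 / (6.7000e-04 * 9000)
t = 7.7197e-08 m = 77.2 nm

77.2


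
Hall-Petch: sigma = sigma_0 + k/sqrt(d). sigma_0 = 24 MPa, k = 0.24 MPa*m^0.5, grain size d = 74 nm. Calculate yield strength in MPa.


d = 74 nm = 7.4e-08 m
sqrt(d) = 0.0002720294
Hall-Petch contribution = k / sqrt(d) = 0.24 / 0.0002720294 = 882.3 MPa
sigma = sigma_0 + k/sqrt(d) = 24 + 882.3 = 906.3 MPa

906.3


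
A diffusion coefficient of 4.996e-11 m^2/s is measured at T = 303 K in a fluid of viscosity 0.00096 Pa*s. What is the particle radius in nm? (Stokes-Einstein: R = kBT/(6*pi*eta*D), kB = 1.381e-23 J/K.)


Stokes-Einstein: R = kB*T / (6*pi*eta*D)
R = 1.381e-23 * 303 / (6 * pi * 0.00096 * 4.996e-11)
R = 4.62851e-09 m = 4.63 nm

4.63


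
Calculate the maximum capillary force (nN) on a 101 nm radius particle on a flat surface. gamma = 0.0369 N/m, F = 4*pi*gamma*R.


Convert radius: R = 101 nm = 1.01e-07 m
F = 4 * pi * gamma * R
F = 4 * pi * 0.0369 * 1.01e-07
F = 4.68336e-08 N = 46.8336 nN

46.8336


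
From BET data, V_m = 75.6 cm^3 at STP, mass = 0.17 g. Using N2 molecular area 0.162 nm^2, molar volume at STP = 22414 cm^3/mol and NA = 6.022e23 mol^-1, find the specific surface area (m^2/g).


Number of moles in monolayer = V_m / 22414 = 75.6 / 22414 = 0.00337289
Number of molecules = moles * NA = 0.00337289 * 6.022e23
SA = molecules * sigma / mass
SA = (75.6 / 22414) * 6.022e23 * 0.162e-18 / 0.17
SA = 1935.6 m^2/g

1935.6


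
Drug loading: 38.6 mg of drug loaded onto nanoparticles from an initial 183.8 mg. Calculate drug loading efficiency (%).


Drug loading efficiency = (drug loaded / drug initial) * 100
DLE = 38.6 / 183.8 * 100
DLE = 0.21 * 100
DLE = 21.0%

21.0


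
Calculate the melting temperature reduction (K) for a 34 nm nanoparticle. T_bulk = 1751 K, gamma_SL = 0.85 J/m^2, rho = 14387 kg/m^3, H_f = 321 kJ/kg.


Radius R = 34/2 = 17 nm = 1.7e-08 m
Convert H_f = 321 kJ/kg = 321000 J/kg
dT = 2 * gamma_SL * T_bulk / (rho * H_f * R)
dT = 2 * 0.85 * 1751 / (14387 * 321000 * 1.7e-08)
dT = 37.9 K

37.9


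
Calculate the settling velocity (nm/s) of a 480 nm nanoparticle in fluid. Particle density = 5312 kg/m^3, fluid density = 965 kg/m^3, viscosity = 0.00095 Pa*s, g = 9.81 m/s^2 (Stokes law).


Radius R = 480/2 nm = 2.4e-07 m
Density difference = 5312 - 965 = 4347 kg/m^3
v = 2 * R^2 * (rho_p - rho_f) * g / (9 * eta)
v = 2 * (2.4e-07)^2 * 4347 * 9.81 / (9 * 0.00095)
v = 5.74573e-07 m/s = 574.5727 nm/s

574.5727


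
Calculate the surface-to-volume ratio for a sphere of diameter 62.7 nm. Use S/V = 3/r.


Radius r = 62.7/2 = 31.35 nm
S/V = 3 / r = 3 / 31.35
S/V = 0.0957 nm^-1

0.0957


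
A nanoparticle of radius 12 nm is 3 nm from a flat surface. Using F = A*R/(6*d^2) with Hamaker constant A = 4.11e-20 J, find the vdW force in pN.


Convert to SI: R = 12 nm = 1.2e-08 m, d = 3 nm = 3e-09 m
F = A * R / (6 * d^2)
F = 4.11e-20 * 1.2e-08 / (6 * (3e-09)^2)
F = 9.13333e-12 N = 9.133 pN

9.133


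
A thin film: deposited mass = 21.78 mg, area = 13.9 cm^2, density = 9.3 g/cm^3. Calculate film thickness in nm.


Convert: m = 21.78 mg = 2.1780e-05 kg, A = 13.9 cm^2 = 1.3900e-03 m^2, rho = 9.3 g/cm^3 = 9300 kg/m^3
t = m / (A * rho)
t = 2.1780e-05 / (1.3900e-03 * 9300)
t = 1.6848e-06 m = 1684.8 nm

1684.8


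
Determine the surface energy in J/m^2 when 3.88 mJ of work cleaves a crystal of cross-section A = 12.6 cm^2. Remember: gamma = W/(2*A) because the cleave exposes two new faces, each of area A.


Convert: A = 12.6 cm^2 = 0.00126 m^2, W = 3.88 mJ = 0.00388 J
Cleaving exposes two faces of area A, so total new surface = 2*A and gamma = W / (2*A)
gamma = 0.00388 / (2 * 0.00126)
gamma = 1.54 J/m^2

1.54


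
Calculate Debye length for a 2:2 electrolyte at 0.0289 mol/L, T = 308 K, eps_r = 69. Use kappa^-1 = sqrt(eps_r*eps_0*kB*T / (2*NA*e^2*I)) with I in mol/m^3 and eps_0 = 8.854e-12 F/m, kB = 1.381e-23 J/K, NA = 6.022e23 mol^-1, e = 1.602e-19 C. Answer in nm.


Ionic strength I = 0.0289 * 2^2 * 1000 = 115.6 mol/m^3
kappa^-1 = sqrt(69 * 8.854e-12 * 1.381e-23 * 308 / (2 * 6.022e23 * (1.602e-19)^2 * 115.6))
kappa^-1 = 0.853 nm

0.853


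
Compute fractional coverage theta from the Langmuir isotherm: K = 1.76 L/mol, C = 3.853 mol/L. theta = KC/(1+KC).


Langmuir isotherm: theta = K*C / (1 + K*C)
K*C = 1.76 * 3.853 = 6.78128
theta = 6.78128 / (1 + 6.78128) = 6.78128 / 7.78128
theta = 0.8715

0.8715


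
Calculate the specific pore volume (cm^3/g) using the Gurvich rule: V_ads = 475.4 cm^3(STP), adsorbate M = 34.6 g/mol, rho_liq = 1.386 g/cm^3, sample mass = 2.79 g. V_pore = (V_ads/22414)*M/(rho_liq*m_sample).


Moles adsorbed n = V_ads / 22414 = 475.4 / 22414 = 2.120996e-02 mol
Liquid volume V_liq = n * M / rho_liq = 2.120996e-02 * 34.6 / 1.386 = 0.52948 cm^3
Specific pore volume V_pore = V_liq / m_sample = 0.52948 / 2.79
V_pore = 0.1898 cm^3/g

0.1898


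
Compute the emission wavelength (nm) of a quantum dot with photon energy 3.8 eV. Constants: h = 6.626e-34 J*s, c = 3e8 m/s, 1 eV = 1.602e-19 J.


Convert energy: E = 3.8 eV = 3.8 * 1.602e-19 = 6.0876e-19 J
lambda = h*c / E = 6.626e-34 * 3e8 / 6.0876e-19
lambda = 3.26533e-07 m = 326.5 nm

326.5


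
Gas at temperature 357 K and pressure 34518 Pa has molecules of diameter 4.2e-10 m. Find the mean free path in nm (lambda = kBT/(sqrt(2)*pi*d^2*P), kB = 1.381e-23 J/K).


Mean free path: lambda = kB*T / (sqrt(2) * pi * d^2 * P)
lambda = 1.381e-23 * 357 / (sqrt(2) * pi * (4.2e-10)^2 * 34518)
lambda = 1.82244e-07 m
lambda = 182.24 nm

182.24


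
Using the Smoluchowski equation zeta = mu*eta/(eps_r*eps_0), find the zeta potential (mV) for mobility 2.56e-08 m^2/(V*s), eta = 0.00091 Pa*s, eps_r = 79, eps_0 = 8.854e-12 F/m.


Smoluchowski equation: zeta = mu * eta / (eps_r * eps_0)
zeta = 2.56e-08 * 0.00091 / (79 * 8.854e-12)
zeta = 0.033305 V = 33.31 mV

33.31


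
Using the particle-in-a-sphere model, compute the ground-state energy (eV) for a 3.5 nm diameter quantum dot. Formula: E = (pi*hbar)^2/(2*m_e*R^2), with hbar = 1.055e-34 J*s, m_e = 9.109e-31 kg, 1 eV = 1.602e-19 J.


Radius R = 3.5/2 = 1.75 nm = 1.75e-09 m
E = (pi * 1.055e-34)^2 / (2 * 9.109e-31 * (1.75e-09)^2)
E(J) = 1.96892e-20
E = E(J) / 1.602e-19 = 0.1229 eV

0.1229


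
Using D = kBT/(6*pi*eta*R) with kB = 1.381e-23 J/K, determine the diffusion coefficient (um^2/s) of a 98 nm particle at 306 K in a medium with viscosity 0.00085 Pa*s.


Radius R = 98/2 = 49 nm = 4.9e-08 m
D = kB*T / (6*pi*eta*R)
D = 1.381e-23 * 306 / (6 * pi * 0.00085 * 4.9e-08)
D = 5.38269e-12 m^2/s = 5.383 um^2/s

5.383


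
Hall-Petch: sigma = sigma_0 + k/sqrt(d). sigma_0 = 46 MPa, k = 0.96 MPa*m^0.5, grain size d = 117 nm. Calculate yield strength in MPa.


d = 117 nm = 1.17e-07 m
sqrt(d) = 0.0003420526
Hall-Petch contribution = k / sqrt(d) = 0.96 / 0.0003420526 = 2806.6 MPa
sigma = sigma_0 + k/sqrt(d) = 46 + 2806.6 = 2852.6 MPa

2852.6


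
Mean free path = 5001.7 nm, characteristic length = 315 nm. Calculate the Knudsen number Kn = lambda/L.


Knudsen number Kn = lambda / L
Kn = 5001.7 / 315
Kn = 15.8784

15.8784


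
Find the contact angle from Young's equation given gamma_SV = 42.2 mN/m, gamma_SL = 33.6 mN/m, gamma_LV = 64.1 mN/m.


cos(theta) = (gamma_SV - gamma_SL) / gamma_LV
cos(theta) = (42.2 - 33.6) / 64.1
cos(theta) = 0.134165
theta = arccos(0.134165) = 82.29 degrees

82.29


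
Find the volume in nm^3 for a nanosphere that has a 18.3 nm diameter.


Radius r = 18.3/2 = 9.15 nm
Volume V = (4/3) * pi * r^3
V = (4/3) * pi * (9.15)^3
V = 3208.87 nm^3

3208.87


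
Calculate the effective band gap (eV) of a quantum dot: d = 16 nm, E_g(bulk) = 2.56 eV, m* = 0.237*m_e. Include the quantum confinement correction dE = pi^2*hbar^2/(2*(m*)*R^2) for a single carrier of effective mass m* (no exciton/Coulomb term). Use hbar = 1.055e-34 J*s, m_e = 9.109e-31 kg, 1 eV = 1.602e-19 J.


Radius R = 16/2 nm = 8e-09 m
Confinement energy dE = pi^2 * hbar^2 / (2 * m_eff * m_e * R^2)
dE = pi^2 * (1.055e-34)^2 / (2 * 0.237 * 9.109e-31 * (8e-09)^2) J, divided by 1.602e-19 J/eV
dE = 0.0248 eV
Total band gap = E_g(bulk) + dE = 2.56 + 0.0248 = 2.5848 eV

2.5848


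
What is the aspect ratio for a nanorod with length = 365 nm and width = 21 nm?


Aspect ratio AR = length / diameter
AR = 365 / 21
AR = 17.38

17.38


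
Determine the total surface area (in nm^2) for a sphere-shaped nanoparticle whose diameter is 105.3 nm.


Radius r = 105.3/2 = 52.65 nm
Surface area SA = 4 * pi * r^2
SA = 4 * pi * (52.65)^2
SA = 34834.26 nm^2

34834.26


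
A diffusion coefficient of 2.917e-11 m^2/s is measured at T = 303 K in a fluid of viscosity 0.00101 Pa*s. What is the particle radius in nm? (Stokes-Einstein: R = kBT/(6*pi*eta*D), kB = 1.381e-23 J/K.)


Stokes-Einstein: R = kB*T / (6*pi*eta*D)
R = 1.381e-23 * 303 / (6 * pi * 0.00101 * 2.917e-11)
R = 7.5349e-09 m = 7.53 nm

7.53


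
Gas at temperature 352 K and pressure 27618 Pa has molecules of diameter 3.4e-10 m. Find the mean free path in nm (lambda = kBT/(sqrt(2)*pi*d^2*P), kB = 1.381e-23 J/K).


Mean free path: lambda = kB*T / (sqrt(2) * pi * d^2 * P)
lambda = 1.381e-23 * 352 / (sqrt(2) * pi * (3.4e-10)^2 * 27618)
lambda = 3.42706e-07 m
lambda = 342.71 nm

342.71


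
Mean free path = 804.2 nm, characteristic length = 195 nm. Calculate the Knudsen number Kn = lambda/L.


Knudsen number Kn = lambda / L
Kn = 804.2 / 195
Kn = 4.1241

4.1241


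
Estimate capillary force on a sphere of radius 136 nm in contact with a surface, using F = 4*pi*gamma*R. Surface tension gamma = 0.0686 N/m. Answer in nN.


Convert radius: R = 136 nm = 1.36e-07 m
F = 4 * pi * gamma * R
F = 4 * pi * 0.0686 * 1.36e-07
F = 1.17239e-07 N = 117.2392 nN

117.2392


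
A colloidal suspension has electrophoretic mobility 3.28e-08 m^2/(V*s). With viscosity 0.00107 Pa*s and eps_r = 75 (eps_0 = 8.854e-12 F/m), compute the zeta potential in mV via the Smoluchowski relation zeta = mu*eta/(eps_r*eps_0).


Smoluchowski equation: zeta = mu * eta / (eps_r * eps_0)
zeta = 3.28e-08 * 0.00107 / (75 * 8.854e-12)
zeta = 0.052851 V = 52.85 mV

52.85


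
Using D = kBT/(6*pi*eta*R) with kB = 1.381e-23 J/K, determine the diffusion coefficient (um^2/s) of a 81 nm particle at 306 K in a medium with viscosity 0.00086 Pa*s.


Radius R = 81/2 = 40.5 nm = 4.05e-08 m
D = kB*T / (6*pi*eta*R)
D = 1.381e-23 * 306 / (6 * pi * 0.00086 * 4.05e-08)
D = 6.43666e-12 m^2/s = 6.437 um^2/s

6.437


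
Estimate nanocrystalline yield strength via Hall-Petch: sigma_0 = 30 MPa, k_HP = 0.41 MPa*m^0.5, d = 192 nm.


d = 192 nm = 1.92e-07 m
sqrt(d) = 0.000438178
Hall-Petch contribution = k / sqrt(d) = 0.41 / 0.000438178 = 935.7 MPa
sigma = sigma_0 + k/sqrt(d) = 30 + 935.7 = 965.7 MPa

965.7


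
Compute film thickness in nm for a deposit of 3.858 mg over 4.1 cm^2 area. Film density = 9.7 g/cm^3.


Convert: m = 3.858 mg = 3.8580e-06 kg, A = 4.1 cm^2 = 4.1000e-04 m^2, rho = 9.7 g/cm^3 = 9700 kg/m^3
t = m / (A * rho)
t = 3.8580e-06 / (4.1000e-04 * 9700)
t = 9.7008e-07 m = 970.1 nm

970.1


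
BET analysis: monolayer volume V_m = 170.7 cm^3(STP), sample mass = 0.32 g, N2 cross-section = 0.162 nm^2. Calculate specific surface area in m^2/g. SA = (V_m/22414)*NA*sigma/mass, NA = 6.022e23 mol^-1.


Number of moles in monolayer = V_m / 22414 = 170.7 / 22414 = 0.00761578
Number of molecules = moles * NA = 0.00761578 * 6.022e23
SA = molecules * sigma / mass
SA = (170.7 / 22414) * 6.022e23 * 0.162e-18 / 0.32
SA = 2321.8 m^2/g

2321.8


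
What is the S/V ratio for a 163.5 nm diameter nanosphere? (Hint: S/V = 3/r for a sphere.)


Radius r = 163.5/2 = 81.75 nm
S/V = 3 / r = 3 / 81.75
S/V = 0.0367 nm^-1

0.0367


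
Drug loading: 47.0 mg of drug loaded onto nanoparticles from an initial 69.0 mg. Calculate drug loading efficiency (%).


Drug loading efficiency = (drug loaded / drug initial) * 100
DLE = 47.0 / 69.0 * 100
DLE = 0.6812 * 100
DLE = 68.12%

68.12


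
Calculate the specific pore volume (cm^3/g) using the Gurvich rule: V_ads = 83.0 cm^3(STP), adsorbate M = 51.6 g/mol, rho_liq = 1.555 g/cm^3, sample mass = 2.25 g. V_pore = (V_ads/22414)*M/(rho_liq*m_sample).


Moles adsorbed n = V_ads / 22414 = 83.0 / 22414 = 3.703043e-03 mol
Liquid volume V_liq = n * M / rho_liq = 3.703043e-03 * 51.6 / 1.555 = 0.12288 cm^3
Specific pore volume V_pore = V_liq / m_sample = 0.12288 / 2.25
V_pore = 0.0546 cm^3/g

0.0546


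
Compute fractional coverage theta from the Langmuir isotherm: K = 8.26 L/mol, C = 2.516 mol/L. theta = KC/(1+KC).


Langmuir isotherm: theta = K*C / (1 + K*C)
K*C = 8.26 * 2.516 = 20.78216
theta = 20.78216 / (1 + 20.78216) = 20.78216 / 21.78216
theta = 0.9541

0.9541


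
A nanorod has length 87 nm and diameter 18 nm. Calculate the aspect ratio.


Aspect ratio AR = length / diameter
AR = 87 / 18
AR = 4.83

4.83


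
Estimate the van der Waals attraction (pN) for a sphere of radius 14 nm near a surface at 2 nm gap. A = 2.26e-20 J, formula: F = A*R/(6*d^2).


Convert to SI: R = 14 nm = 1.4e-08 m, d = 2 nm = 2e-09 m
F = A * R / (6 * d^2)
F = 2.26e-20 * 1.4e-08 / (6 * (2e-09)^2)
F = 1.31833e-11 N = 13.183 pN

13.183


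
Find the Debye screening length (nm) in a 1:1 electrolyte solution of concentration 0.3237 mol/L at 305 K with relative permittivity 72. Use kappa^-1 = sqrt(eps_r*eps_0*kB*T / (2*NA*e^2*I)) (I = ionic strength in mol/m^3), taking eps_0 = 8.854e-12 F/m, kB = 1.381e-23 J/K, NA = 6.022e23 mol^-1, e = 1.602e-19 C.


Ionic strength I = 0.3237 * 1^2 * 1000 = 323.7 mol/m^3
kappa^-1 = sqrt(72 * 8.854e-12 * 1.381e-23 * 305 / (2 * 6.022e23 * (1.602e-19)^2 * 323.7))
kappa^-1 = 0.518 nm

0.518


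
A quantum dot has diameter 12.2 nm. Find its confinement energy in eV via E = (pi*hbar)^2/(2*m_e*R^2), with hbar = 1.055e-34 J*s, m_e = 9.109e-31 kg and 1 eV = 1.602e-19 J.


Radius R = 12.2/2 = 6.1 nm = 6.1e-09 m
E = (pi * 1.055e-34)^2 / (2 * 9.109e-31 * (6.1e-09)^2)
E(J) = 1.62048e-21
E = E(J) / 1.602e-19 = 0.0101 eV

0.0101


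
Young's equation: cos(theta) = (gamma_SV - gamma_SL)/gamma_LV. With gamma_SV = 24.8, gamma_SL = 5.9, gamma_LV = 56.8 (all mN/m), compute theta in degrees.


cos(theta) = (gamma_SV - gamma_SL) / gamma_LV
cos(theta) = (24.8 - 5.9) / 56.8
cos(theta) = 0.332746
theta = arccos(0.332746) = 70.56 degrees

70.56


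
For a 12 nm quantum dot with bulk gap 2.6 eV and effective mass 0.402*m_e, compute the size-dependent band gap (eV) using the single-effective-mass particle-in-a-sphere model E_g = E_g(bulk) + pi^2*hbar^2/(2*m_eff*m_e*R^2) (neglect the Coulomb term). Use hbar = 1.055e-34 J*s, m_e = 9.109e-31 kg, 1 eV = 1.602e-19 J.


Radius R = 12/2 nm = 6e-09 m
Confinement energy dE = pi^2 * hbar^2 / (2 * m_eff * m_e * R^2)
dE = pi^2 * (1.055e-34)^2 / (2 * 0.402 * 9.109e-31 * (6e-09)^2) J, divided by 1.602e-19 J/eV
dE = 0.026 eV
Total band gap = E_g(bulk) + dE = 2.6 + 0.026 = 2.626 eV

2.626


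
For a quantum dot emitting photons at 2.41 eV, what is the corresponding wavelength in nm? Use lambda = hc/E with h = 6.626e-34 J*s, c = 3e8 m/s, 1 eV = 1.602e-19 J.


Convert energy: E = 2.41 eV = 2.41 * 1.602e-19 = 3.86082e-19 J
lambda = h*c / E = 6.626e-34 * 3e8 / 3.86082e-19
lambda = 5.14865e-07 m = 514.9 nm

514.9


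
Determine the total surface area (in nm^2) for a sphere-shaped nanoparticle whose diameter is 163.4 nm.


Radius r = 163.4/2 = 81.7 nm
Surface area SA = 4 * pi * r^2
SA = 4 * pi * (81.7)^2
SA = 83879.14 nm^2

83879.14


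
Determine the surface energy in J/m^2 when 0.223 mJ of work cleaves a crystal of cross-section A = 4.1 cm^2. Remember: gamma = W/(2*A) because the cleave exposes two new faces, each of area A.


Convert: A = 4.1 cm^2 = 0.00041 m^2, W = 0.223 mJ = 0.000223 J
Cleaving exposes two faces of area A, so total new surface = 2*A and gamma = W / (2*A)
gamma = 0.000223 / (2 * 0.00041)
gamma = 0.272 J/m^2

0.272


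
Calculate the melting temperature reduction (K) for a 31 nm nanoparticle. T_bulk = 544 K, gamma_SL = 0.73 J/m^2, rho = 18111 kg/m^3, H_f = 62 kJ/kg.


Radius R = 31/2 = 15.5 nm = 1.55e-08 m
Convert H_f = 62 kJ/kg = 62000 J/kg
dT = 2 * gamma_SL * T_bulk / (rho * H_f * R)
dT = 2 * 0.73 * 544 / (18111 * 62000 * 1.55e-08)
dT = 45.6 K

45.6


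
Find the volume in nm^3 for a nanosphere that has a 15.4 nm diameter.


Radius r = 15.4/2 = 7.7 nm
Volume V = (4/3) * pi * r^3
V = (4/3) * pi * (7.7)^3
V = 1912.32 nm^3

1912.32


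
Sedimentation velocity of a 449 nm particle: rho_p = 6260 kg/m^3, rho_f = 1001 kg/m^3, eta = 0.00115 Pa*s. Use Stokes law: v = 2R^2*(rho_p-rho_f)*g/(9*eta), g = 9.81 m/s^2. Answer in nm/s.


Radius R = 449/2 nm = 2.245e-07 m
Density difference = 6260 - 1001 = 5259 kg/m^3
v = 2 * R^2 * (rho_p - rho_f) * g / (9 * eta)
v = 2 * (2.245e-07)^2 * 5259 * 9.81 / (9 * 0.00115)
v = 5.02452e-07 m/s = 502.4519 nm/s

502.4519


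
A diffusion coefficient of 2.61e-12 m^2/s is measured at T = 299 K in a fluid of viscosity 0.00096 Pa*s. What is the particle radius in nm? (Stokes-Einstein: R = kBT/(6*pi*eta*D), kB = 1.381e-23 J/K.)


Stokes-Einstein: R = kB*T / (6*pi*eta*D)
R = 1.381e-23 * 299 / (6 * pi * 0.00096 * 2.61e-12)
R = 8.74283e-08 m = 87.43 nm

87.43


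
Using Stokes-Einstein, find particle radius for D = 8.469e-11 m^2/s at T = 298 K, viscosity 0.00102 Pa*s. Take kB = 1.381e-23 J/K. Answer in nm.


Stokes-Einstein: R = kB*T / (6*pi*eta*D)
R = 1.381e-23 * 298 / (6 * pi * 0.00102 * 8.469e-11)
R = 2.52741e-09 m = 2.53 nm

2.53


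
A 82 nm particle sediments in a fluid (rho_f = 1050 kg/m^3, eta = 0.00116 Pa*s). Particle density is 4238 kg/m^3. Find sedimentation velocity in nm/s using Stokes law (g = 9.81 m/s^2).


Radius R = 82/2 nm = 4.1e-08 m
Density difference = 4238 - 1050 = 3188 kg/m^3
v = 2 * R^2 * (rho_p - rho_f) * g / (9 * eta)
v = 2 * (4.1e-08)^2 * 3188 * 9.81 / (9 * 0.00116)
v = 1.00713e-08 m/s = 10.0713 nm/s

10.0713


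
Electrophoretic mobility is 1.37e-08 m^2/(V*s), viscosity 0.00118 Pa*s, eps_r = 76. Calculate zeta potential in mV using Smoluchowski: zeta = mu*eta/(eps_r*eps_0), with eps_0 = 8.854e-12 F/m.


Smoluchowski equation: zeta = mu * eta / (eps_r * eps_0)
zeta = 1.37e-08 * 0.00118 / (76 * 8.854e-12)
zeta = 0.024024 V = 24.02 mV

24.02


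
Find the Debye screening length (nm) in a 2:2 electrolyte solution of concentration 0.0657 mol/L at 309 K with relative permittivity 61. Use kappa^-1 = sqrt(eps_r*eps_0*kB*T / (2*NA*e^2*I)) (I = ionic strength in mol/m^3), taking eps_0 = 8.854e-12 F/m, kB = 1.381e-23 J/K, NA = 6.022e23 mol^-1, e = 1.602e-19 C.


Ionic strength I = 0.0657 * 2^2 * 1000 = 262.8 mol/m^3
kappa^-1 = sqrt(61 * 8.854e-12 * 1.381e-23 * 309 / (2 * 6.022e23 * (1.602e-19)^2 * 262.8))
kappa^-1 = 0.533 nm

0.533


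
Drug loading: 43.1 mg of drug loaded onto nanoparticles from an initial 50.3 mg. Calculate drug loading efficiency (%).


Drug loading efficiency = (drug loaded / drug initial) * 100
DLE = 43.1 / 50.3 * 100
DLE = 0.8569 * 100
DLE = 85.69%

85.69


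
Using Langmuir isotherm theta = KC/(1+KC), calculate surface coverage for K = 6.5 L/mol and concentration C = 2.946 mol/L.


Langmuir isotherm: theta = K*C / (1 + K*C)
K*C = 6.5 * 2.946 = 19.149
theta = 19.149 / (1 + 19.149) = 19.149 / 20.149
theta = 0.9504

0.9504


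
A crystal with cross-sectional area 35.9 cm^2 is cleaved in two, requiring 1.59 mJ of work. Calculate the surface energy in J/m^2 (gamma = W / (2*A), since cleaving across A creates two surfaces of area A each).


Convert: A = 35.9 cm^2 = 0.00359 m^2, W = 1.59 mJ = 0.00159 J
Cleaving exposes two faces of area A, so total new surface = 2*A and gamma = W / (2*A)
gamma = 0.00159 / (2 * 0.00359)
gamma = 0.221 J/m^2

0.221


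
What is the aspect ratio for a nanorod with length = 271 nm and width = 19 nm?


Aspect ratio AR = length / diameter
AR = 271 / 19
AR = 14.26

14.26


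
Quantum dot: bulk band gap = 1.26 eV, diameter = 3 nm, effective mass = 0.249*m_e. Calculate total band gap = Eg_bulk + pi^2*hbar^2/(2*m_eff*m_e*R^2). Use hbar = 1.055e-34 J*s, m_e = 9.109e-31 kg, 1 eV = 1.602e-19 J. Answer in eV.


Radius R = 3/2 nm = 1.5e-09 m
Confinement energy dE = pi^2 * hbar^2 / (2 * m_eff * m_e * R^2)
dE = pi^2 * (1.055e-34)^2 / (2 * 0.249 * 9.109e-31 * (1.5e-09)^2) J, divided by 1.602e-19 J/eV
dE = 0.6718 eV
Total band gap = E_g(bulk) + dE = 1.26 + 0.6718 = 1.9318 eV

1.9318


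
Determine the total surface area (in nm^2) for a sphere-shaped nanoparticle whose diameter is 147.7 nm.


Radius r = 147.7/2 = 73.85 nm
Surface area SA = 4 * pi * r^2
SA = 4 * pi * (73.85)^2
SA = 68534.75 nm^2

68534.75


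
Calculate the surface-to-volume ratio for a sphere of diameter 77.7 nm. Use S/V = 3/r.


Radius r = 77.7/2 = 38.85 nm
S/V = 3 / r = 3 / 38.85
S/V = 0.0772 nm^-1

0.0772


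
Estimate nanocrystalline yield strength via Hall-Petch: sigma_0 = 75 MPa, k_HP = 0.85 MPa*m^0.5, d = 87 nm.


d = 87 nm = 8.7e-08 m
sqrt(d) = 0.0002949576
Hall-Petch contribution = k / sqrt(d) = 0.85 / 0.0002949576 = 2881.8 MPa
sigma = sigma_0 + k/sqrt(d) = 75 + 2881.8 = 2956.8 MPa

2956.8


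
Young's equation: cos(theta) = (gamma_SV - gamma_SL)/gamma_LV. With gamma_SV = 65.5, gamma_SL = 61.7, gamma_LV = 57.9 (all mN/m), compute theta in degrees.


cos(theta) = (gamma_SV - gamma_SL) / gamma_LV
cos(theta) = (65.5 - 61.7) / 57.9
cos(theta) = 0.06563
theta = arccos(0.06563) = 86.24 degrees

86.24


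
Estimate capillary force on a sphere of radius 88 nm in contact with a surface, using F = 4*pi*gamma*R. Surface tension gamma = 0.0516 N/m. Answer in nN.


Convert radius: R = 88 nm = 8.8e-08 m
F = 4 * pi * gamma * R
F = 4 * pi * 0.0516 * 8.8e-08
F = 5.70614e-08 N = 57.0614 nN

57.0614


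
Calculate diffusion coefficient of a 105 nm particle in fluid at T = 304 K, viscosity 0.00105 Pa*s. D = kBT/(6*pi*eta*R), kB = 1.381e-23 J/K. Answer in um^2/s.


Radius R = 105/2 = 52.5 nm = 5.25e-08 m
D = kB*T / (6*pi*eta*R)
D = 1.381e-23 * 304 / (6 * pi * 0.00105 * 5.25e-08)
D = 4.04034e-12 m^2/s = 4.04 um^2/s

4.04


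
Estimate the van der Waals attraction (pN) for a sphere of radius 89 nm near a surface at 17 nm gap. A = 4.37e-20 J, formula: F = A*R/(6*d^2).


Convert to SI: R = 89 nm = 8.9e-08 m, d = 17 nm = 1.7e-08 m
F = A * R / (6 * d^2)
F = 4.37e-20 * 8.9e-08 / (6 * (1.7e-08)^2)
F = 2.24296e-12 N = 2.243 pN

2.243


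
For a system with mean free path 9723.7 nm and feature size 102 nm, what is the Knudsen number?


Knudsen number Kn = lambda / L
Kn = 9723.7 / 102
Kn = 95.3304

95.3304


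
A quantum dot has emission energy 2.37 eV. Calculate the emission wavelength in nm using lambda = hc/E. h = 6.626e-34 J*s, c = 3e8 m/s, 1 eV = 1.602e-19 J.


Convert energy: E = 2.37 eV = 2.37 * 1.602e-19 = 3.79674e-19 J
lambda = h*c / E = 6.626e-34 * 3e8 / 3.79674e-19
lambda = 5.23554e-07 m = 523.6 nm

523.6


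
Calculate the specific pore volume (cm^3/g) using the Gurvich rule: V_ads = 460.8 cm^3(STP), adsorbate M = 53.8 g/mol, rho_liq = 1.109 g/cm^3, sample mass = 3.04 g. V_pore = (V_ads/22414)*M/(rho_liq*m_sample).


Moles adsorbed n = V_ads / 22414 = 460.8 / 22414 = 2.055858e-02 mol
Liquid volume V_liq = n * M / rho_liq = 2.055858e-02 * 53.8 / 1.109 = 0.99734 cm^3
Specific pore volume V_pore = V_liq / m_sample = 0.99734 / 3.04
V_pore = 0.3281 cm^3/g

0.3281


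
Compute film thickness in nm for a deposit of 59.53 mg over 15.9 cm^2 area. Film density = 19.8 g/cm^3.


Convert: m = 59.53 mg = 5.9530e-05 kg, A = 15.9 cm^2 = 1.5900e-03 m^2, rho = 19.8 g/cm^3 = 19800 kg/m^3
t = m / (A * rho)
t = 5.9530e-05 / (1.5900e-03 * 19800)
t = 1.8909e-06 m = 1890.9 nm

1890.9


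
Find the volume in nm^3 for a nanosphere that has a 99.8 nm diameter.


Radius r = 99.8/2 = 49.9 nm
Volume V = (4/3) * pi * r^3
V = (4/3) * pi * (49.9)^3
V = 520463.46 nm^3

520463.46


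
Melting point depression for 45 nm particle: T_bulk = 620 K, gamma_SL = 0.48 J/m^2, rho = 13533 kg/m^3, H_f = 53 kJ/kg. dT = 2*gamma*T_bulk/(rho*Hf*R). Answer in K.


Radius R = 45/2 = 22.5 nm = 2.25e-08 m
Convert H_f = 53 kJ/kg = 53000 J/kg
dT = 2 * gamma_SL * T_bulk / (rho * H_f * R)
dT = 2 * 0.48 * 620 / (13533 * 53000 * 2.25e-08)
dT = 36.9 K

36.9


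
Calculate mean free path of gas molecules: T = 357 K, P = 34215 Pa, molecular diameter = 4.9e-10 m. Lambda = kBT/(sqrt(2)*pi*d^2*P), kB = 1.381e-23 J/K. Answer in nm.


Mean free path: lambda = kB*T / (sqrt(2) * pi * d^2 * P)
lambda = 1.381e-23 * 357 / (sqrt(2) * pi * (4.9e-10)^2 * 34215)
lambda = 1.35079e-07 m
lambda = 135.08 nm

135.08


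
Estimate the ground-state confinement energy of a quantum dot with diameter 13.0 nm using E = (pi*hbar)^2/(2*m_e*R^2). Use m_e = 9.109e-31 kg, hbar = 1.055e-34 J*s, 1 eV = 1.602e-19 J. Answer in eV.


Radius R = 13.0/2 = 6.5 nm = 6.5e-09 m
E = (pi * 1.055e-34)^2 / (2 * 9.109e-31 * (6.5e-09)^2)
E(J) = 1.42718e-21
E = E(J) / 1.602e-19 = 0.0089 eV

0.0089


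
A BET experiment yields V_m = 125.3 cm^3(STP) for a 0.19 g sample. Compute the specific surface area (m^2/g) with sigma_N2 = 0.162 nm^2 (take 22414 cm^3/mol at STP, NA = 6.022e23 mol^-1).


Number of moles in monolayer = V_m / 22414 = 125.3 / 22414 = 0.00559026
Number of molecules = moles * NA = 0.00559026 * 6.022e23
SA = molecules * sigma / mass
SA = (125.3 / 22414) * 6.022e23 * 0.162e-18 / 0.19
SA = 2870.3 m^2/g

2870.3
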